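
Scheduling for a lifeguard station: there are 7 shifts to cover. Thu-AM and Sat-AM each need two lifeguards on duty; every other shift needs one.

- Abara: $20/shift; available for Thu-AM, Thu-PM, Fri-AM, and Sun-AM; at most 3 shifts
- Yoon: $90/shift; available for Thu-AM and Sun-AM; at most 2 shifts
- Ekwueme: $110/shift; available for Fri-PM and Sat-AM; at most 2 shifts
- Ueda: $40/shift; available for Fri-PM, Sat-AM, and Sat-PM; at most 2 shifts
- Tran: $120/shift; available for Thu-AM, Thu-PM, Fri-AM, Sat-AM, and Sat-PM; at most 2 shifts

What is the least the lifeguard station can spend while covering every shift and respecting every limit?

$540

Picking the cheapest available lifeguard for each shift independently would cost $400, but that ignores the shift limits.
An optimal schedule: Thu-AM→Abara+Yoon, Thu-PM→Abara, Fri-AM→Abara, Fri-PM→Ekwueme, Sat-AM→Ueda+Ekwueme, Sat-PM→Ueda, Sun-AM→Yoon.
Total: 20 + 90 + 20 + 20 + 110 + 40 + 110 + 40 + 90 = $540.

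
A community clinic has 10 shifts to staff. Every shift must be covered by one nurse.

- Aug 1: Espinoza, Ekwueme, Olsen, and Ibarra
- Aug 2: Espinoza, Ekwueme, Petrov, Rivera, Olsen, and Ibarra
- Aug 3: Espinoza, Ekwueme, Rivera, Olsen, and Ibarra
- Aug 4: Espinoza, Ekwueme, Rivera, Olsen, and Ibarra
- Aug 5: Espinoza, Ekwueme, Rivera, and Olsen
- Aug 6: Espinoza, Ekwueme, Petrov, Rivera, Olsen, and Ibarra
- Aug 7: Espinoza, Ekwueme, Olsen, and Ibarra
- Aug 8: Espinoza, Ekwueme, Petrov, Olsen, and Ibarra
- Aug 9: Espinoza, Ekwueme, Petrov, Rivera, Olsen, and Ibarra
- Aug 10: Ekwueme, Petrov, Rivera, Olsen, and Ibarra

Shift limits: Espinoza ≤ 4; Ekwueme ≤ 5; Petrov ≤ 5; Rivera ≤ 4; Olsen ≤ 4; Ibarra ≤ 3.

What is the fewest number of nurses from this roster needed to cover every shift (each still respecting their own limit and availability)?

2

10 slots to fill and no one can take more than 5, so at least ⌈10/5⌉ = 2 nurses are needed.
Ekwueme and Petrov alone can cover everything: Aug 1→Ekwueme, Aug 2→Petrov, Aug 3→Ekwueme, Aug 4→Ekwueme, Aug 5→Ekwueme, Aug 6→Petrov, Aug 7→Ekwueme, Aug 8→Petrov, Aug 9→Petrov, Aug 10→Petrov.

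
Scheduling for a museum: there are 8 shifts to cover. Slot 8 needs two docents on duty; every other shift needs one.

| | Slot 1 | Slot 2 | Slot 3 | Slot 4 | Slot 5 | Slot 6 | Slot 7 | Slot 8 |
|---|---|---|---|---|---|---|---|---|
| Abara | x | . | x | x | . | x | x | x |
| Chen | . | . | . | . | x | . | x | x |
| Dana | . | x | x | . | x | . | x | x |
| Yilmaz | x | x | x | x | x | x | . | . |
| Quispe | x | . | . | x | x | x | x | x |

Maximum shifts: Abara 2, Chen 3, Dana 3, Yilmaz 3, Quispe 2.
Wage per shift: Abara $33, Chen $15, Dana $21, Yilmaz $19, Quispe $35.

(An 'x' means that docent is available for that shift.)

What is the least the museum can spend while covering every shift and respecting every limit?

Picking the cheapest available docent for each shift independently would cost $161, but that ignores the shift limits.
An optimal schedule: Slot 1→Yilmaz, Slot 2→Dana, Slot 3→Dana, Slot 4→Yilmaz, Slot 5→Chen, Slot 6→Yilmaz, Slot 7→Chen, Slot 8→Chen+Dana.
Total: 19 + 21 + 21 + 19 + 15 + 19 + 15 + 15 + 21 = $165.

$165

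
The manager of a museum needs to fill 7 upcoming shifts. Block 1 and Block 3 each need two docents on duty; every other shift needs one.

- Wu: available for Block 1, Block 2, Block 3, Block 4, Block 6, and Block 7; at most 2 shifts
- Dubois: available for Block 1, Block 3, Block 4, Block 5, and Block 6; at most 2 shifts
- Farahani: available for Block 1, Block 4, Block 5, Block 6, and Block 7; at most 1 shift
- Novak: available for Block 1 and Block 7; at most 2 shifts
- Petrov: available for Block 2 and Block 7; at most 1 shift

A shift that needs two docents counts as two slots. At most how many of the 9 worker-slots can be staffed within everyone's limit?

Total capacity across all docents is 2+2+1+2+1 = 8, and 9 slots are needed, so at most 8 can be filled.
An assignment achieving 8: Block 1→Novak, Block 2→Petrov, Block 3→Wu+Dubois, Block 4→Wu, Block 5→Dubois, Block 6→Farahani, Block 7→Novak.
Loads: Wu 2/2, Dubois 2/2, Farahani 1/1, Novak 2/2, Petrov 1/1.

8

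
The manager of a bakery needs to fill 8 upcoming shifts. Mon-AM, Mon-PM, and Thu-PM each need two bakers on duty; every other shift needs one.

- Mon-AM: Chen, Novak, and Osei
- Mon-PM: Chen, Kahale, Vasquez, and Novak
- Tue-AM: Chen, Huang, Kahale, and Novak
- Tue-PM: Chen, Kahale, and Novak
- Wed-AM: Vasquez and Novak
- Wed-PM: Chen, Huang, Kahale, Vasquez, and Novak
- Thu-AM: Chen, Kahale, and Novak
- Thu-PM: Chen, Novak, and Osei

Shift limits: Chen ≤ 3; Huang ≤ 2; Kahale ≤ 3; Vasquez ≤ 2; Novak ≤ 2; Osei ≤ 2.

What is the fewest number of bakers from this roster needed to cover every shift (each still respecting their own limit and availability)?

5

11 slots to fill and no one can take more than 3, so at least ⌈11/3⌉ = 4 bakers are needed.
Any 4 bakers together have capacity at most 3+3+2+2 = 10 < 11 slots, so 4 can never suffice.
Chen, Huang, Kahale, Vasquez, and Novak alone can cover everything: Mon-AM→Chen+Novak, Mon-PM→Kahale+Vasquez, Tue-AM→Huang, Tue-PM→Chen, Wed-AM→Vasquez, Wed-PM→Huang, Thu-AM→Kahale, Thu-PM→Chen+Novak.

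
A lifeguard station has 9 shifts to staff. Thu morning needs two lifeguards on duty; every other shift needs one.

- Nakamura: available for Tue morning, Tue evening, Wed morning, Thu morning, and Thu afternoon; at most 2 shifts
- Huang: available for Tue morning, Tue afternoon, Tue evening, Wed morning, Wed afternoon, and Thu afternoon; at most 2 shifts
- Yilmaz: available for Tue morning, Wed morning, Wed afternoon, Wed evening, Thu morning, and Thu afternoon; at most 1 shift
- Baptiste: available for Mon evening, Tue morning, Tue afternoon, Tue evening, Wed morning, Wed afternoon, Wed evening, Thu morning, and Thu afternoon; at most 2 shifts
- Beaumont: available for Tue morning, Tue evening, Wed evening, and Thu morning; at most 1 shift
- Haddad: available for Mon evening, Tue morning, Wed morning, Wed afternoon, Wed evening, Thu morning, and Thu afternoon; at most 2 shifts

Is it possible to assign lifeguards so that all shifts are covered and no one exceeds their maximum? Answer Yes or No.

Yes

One valid schedule: Mon evening→Baptiste, Tue morning→Haddad, Tue afternoon→Huang, Tue evening→Nakamura, Wed morning→Nakamura, Wed afternoon→Huang, Wed evening→Yilmaz, Thu morning→Beaumont+Haddad, Thu afternoon→Baptiste.
Loads: Nakamura 2/2, Huang 2/2, Yilmaz 1/1, Baptiste 2/2, Beaumont 1/1, Haddad 2/2 — all within limits.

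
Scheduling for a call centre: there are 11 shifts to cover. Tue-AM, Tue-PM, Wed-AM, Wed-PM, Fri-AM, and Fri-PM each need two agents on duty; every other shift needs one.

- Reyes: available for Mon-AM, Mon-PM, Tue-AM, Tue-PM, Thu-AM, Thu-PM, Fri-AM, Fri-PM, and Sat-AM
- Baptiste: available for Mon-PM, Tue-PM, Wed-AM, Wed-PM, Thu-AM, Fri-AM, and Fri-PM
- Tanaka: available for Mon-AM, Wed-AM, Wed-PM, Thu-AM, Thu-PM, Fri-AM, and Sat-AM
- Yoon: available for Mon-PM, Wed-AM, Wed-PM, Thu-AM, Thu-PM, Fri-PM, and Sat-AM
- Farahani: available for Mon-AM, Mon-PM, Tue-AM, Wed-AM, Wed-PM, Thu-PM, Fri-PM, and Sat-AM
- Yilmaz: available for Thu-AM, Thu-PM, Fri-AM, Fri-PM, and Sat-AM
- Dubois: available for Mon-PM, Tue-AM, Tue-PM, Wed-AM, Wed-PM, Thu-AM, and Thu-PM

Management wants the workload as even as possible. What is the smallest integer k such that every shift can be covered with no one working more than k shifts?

With 7 agents and 17 worker-slots to fill, someone must work at least ⌈17/7⌉ = 3 shifts, so k ≥ 3.
k = 3 works: Mon-AM→Reyes, Mon-PM→Baptiste, Tue-AM→Reyes+Farahani, Tue-PM→Reyes+Baptiste, Wed-AM→Yoon+Farahani, Wed-PM→Yoon+Farahani, Thu-AM→Baptiste, Thu-PM→Tanaka, Fri-AM→Tanaka+Yilmaz, Fri-PM→Yoon+Yilmaz, Sat-AM→Tanaka.
Loads: Reyes 3, Baptiste 3, Tanaka 3, Yoon 3, Farahani 3, Yilmaz 2, Dubois 0 — all ≤ 3.

3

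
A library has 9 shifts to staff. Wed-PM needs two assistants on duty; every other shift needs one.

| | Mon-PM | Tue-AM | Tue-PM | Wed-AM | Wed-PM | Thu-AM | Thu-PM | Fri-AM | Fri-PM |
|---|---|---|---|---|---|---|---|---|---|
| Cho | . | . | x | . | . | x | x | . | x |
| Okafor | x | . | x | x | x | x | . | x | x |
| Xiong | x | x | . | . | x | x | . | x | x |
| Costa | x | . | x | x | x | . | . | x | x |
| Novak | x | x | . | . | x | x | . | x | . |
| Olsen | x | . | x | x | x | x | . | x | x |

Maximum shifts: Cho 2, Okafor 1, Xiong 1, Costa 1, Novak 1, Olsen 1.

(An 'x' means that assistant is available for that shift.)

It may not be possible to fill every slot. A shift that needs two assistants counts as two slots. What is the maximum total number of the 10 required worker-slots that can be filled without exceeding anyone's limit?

Total capacity across all assistants is 2+1+1+1+1+1 = 7, and 10 slots are needed, so at most 7 can be filled.
An assignment achieving 7: Mon-PM→Costa, Tue-AM→Xiong, Tue-PM→Cho, Wed-AM→Okafor, Wed-PM→Novak+Olsen, Thu-PM→Cho.
Loads: Cho 2/2, Okafor 1/1, Xiong 1/1, Costa 1/1, Novak 1/1, Olsen 1/1.

7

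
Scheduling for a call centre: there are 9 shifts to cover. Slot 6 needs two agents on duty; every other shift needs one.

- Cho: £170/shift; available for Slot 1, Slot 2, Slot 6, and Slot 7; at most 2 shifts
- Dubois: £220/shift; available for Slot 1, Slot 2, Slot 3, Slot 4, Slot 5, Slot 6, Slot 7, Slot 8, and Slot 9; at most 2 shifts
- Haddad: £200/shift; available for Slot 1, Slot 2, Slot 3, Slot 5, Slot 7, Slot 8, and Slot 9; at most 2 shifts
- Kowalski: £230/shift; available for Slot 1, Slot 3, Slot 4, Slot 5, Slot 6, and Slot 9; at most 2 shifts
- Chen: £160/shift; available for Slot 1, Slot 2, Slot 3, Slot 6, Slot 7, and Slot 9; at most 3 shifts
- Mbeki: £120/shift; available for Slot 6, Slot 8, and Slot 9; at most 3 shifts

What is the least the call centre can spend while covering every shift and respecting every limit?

£1600

Picking the cheapest available agent for each shift independently would cost £1580, but that ignores the shift limits.
An optimal schedule: Slot 1→Cho, Slot 2→Chen, Slot 3→Chen, Slot 4→Dubois, Slot 5→Haddad, Slot 6→Mbeki+Cho, Slot 7→Chen, Slot 8→Mbeki, Slot 9→Mbeki.
Total: 170 + 160 + 160 + 220 + 200 + 120 + 170 + 160 + 120 + 120 = £1600.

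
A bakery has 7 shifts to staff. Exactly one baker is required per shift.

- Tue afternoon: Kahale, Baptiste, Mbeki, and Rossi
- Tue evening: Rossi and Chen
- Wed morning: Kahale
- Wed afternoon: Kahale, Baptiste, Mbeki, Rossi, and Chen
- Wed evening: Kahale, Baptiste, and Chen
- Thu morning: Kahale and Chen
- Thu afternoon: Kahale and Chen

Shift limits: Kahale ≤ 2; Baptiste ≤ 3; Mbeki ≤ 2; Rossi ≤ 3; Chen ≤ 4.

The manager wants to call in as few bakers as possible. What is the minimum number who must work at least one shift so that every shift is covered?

3

7 slots to fill and no one can take more than 4, so at least ⌈7/4⌉ = 2 bakers are needed.
No set of 2 bakers can cover every shift (each such set leaves at least one shift with no one available or exceeds a cap).
Kahale, Baptiste, and Chen alone can cover everything: Tue afternoon→Kahale, Tue evening→Chen, Wed morning→Kahale, Wed afternoon→Baptiste, Wed evening→Baptiste, Thu morning→Chen, Thu afternoon→Chen.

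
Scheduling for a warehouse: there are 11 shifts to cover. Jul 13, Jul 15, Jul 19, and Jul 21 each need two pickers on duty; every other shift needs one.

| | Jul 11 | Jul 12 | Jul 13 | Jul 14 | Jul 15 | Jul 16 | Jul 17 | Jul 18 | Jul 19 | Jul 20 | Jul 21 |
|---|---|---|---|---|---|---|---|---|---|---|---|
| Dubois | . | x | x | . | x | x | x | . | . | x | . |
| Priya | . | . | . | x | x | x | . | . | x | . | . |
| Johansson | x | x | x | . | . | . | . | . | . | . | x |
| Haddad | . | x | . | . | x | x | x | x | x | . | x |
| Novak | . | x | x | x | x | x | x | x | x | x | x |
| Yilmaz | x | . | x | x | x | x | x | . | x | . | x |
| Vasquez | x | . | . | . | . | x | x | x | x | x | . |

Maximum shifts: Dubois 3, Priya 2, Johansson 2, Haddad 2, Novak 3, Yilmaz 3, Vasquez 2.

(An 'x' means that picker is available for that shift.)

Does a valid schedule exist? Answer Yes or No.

Yes

One valid schedule: Jul 11→Johansson, Jul 12→Dubois, Jul 13→Johansson+Novak, Jul 14→Priya, Jul 15→Novak+Yilmaz, Jul 16→Priya, Jul 17→Dubois, Jul 18→Haddad, Jul 19→Yilmaz+Vasquez, Jul 20→Dubois, Jul 21→Haddad+Novak.
Loads: Dubois 3/3, Priya 2/2, Johansson 2/2, Haddad 2/2, Novak 3/3, Yilmaz 2/3, Vasquez 1/2 — all within limits.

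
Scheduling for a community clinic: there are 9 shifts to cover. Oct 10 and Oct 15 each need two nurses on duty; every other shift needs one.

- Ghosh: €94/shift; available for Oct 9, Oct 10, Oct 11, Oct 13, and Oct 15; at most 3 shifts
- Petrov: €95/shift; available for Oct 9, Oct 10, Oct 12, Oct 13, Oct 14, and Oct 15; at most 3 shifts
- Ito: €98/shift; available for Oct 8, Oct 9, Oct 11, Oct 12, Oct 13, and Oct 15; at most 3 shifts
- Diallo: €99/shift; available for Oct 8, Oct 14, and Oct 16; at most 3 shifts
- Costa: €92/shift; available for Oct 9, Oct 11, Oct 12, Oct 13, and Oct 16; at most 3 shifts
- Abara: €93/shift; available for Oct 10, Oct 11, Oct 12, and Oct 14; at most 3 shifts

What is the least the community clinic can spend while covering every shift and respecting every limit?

€1030

Picking the cheapest available nurse for each shift independently would cost €1027, but that ignores the shift limits.
An optimal schedule: Oct 8→Ito, Oct 9→Costa, Oct 10→Abara+Ghosh, Oct 11→Costa, Oct 12→Abara, Oct 13→Ghosh, Oct 14→Abara, Oct 15→Ghosh+Petrov, Oct 16→Costa.
Total: 98 + 92 + 93 + 94 + 92 + 93 + 94 + 93 + 94 + 95 + 92 = €1030.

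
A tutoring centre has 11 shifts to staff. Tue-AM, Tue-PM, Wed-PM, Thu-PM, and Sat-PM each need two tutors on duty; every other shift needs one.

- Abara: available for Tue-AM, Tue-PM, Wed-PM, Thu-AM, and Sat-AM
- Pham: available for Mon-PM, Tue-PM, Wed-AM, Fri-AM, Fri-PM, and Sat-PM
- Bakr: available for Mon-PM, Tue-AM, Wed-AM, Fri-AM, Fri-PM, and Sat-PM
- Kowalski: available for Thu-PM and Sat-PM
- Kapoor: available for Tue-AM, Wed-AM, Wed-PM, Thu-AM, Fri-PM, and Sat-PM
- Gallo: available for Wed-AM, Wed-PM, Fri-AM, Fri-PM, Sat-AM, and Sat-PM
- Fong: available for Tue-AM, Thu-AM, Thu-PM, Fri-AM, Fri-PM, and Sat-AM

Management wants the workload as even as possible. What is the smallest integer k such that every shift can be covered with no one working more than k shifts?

With 7 tutors and 16 worker-slots to fill, someone must work at least ⌈16/7⌉ = 3 shifts, so k ≥ 3.
k = 3 works: Mon-PM→Pham, Tue-AM→Bakr+Kapoor, Tue-PM→Abara+Pham, Wed-AM→Pham, Wed-PM→Abara+Kapoor, Thu-AM→Abara, Thu-PM→Kowalski+Fong, Fri-AM→Bakr, Fri-PM→Bakr, Sat-AM→Gallo, Sat-PM→Kowalski+Kapoor.
Loads: Abara 3, Pham 3, Bakr 3, Kowalski 2, Kapoor 3, Gallo 1, Fong 1 — all ≤ 3.

3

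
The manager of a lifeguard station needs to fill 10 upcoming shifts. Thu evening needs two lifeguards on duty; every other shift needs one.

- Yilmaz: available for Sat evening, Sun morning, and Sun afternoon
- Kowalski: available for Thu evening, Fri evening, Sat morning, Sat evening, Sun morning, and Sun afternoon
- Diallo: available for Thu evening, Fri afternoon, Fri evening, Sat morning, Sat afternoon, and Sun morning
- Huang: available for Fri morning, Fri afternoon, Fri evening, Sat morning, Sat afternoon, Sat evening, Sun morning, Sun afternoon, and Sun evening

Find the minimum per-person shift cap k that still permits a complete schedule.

With 4 lifeguards and 11 worker-slots to fill, someone must work at least ⌈11/4⌉ = 3 shifts, so k ≥ 3.
k = 3 works: Thu evening→Kowalski+Diallo, Fri morning→Huang, Fri afternoon→Diallo, Fri evening→Kowalski, Sat morning→Kowalski, Sat afternoon→Diallo, Sat evening→Yilmaz, Sun morning→Yilmaz, Sun afternoon→Yilmaz, Sun evening→Huang.
Loads: Yilmaz 3, Kowalski 3, Diallo 3, Huang 2 — all ≤ 3.

3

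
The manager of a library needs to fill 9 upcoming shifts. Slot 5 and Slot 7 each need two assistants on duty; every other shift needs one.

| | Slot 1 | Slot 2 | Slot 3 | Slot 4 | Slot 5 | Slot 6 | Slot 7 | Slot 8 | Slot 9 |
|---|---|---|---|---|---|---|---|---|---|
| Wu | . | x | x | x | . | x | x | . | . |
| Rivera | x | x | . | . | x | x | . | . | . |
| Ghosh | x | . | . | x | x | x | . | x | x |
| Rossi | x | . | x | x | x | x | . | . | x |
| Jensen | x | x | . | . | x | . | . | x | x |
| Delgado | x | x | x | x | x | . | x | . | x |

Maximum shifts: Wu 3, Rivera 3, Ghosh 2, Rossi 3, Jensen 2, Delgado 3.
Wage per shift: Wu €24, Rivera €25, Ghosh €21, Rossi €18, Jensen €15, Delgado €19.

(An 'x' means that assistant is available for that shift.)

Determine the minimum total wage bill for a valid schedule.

€207

Slot 7 can only be covered by Wu and Delgado, so that assignment is forced.
Picking the cheapest available assistant for each shift independently would cost €190, but that ignores the shift limits.
An optimal schedule: Slot 1→Ghosh, Slot 2→Jensen, Slot 3→Rossi, Slot 4→Rossi, Slot 5→Delgado+Ghosh, Slot 6→Rossi, Slot 7→Delgado+Wu, Slot 8→Jensen, Slot 9→Delgado.
Total: 21 + 15 + 18 + 18 + 19 + 21 + 18 + 19 + 24 + 15 + 19 = €207.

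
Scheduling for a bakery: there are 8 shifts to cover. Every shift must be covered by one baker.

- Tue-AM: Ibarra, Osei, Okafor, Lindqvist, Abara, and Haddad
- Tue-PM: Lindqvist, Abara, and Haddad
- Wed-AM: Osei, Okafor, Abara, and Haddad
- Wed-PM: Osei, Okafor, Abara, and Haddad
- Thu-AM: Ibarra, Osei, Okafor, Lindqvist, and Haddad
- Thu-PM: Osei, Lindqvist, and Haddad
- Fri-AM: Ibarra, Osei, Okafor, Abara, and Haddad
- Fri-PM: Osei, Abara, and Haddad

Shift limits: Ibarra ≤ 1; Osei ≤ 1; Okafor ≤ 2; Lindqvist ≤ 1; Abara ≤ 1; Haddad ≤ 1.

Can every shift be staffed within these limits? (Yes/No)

No

Total capacity is 1+1+2+1+1+1 = 7 but 8 worker-slots are needed — infeasible.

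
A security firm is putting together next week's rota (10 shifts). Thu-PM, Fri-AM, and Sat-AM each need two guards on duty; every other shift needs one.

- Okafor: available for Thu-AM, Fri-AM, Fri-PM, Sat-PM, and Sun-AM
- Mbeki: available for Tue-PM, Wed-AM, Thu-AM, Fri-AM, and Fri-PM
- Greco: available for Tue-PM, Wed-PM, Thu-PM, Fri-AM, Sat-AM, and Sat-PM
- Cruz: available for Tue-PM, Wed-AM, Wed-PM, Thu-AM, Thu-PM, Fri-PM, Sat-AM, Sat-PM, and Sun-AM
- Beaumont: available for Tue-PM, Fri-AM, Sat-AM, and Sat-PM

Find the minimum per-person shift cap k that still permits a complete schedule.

With 5 guards and 13 worker-slots to fill, someone must work at least ⌈13/5⌉ = 3 shifts, so k ≥ 3.
k = 3 works: Tue-PM→Mbeki, Wed-AM→Mbeki, Wed-PM→Greco, Thu-AM→Okafor, Thu-PM→Greco+Cruz, Fri-AM→Mbeki+Beaumont, Fri-PM→Okafor, Sat-AM→Greco+Cruz, Sat-PM→Cruz, Sun-AM→Okafor.
Loads: Okafor 3, Mbeki 3, Greco 3, Cruz 3, Beaumont 1 — all ≤ 3.

3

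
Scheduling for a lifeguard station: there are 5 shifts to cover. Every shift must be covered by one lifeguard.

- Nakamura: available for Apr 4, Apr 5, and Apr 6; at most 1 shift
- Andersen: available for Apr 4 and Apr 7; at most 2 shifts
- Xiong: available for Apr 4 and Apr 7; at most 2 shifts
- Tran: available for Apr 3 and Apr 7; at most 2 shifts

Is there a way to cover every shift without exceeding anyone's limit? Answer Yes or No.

No

Total capacity is 7 and 5 slots are needed, so capacity alone doesn't rule it out.
Shifts {Apr 5, Apr 6} need 2 worker-slots in total, but the lifeguards available for any of those shifts (Nakamura) can supply at most 1 among them. So no valid schedule exists.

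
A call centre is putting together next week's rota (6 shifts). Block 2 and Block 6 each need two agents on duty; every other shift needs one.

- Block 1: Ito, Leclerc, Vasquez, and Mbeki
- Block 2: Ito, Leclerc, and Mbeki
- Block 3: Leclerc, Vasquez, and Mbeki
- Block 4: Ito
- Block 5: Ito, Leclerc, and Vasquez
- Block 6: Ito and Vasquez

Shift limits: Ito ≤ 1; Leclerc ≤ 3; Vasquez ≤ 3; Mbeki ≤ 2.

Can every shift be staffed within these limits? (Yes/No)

Total capacity is 9 and 8 slots are needed, so capacity alone doesn't rule it out.
Shifts {Block 4, Block 6} need 3 worker-slots in total, but the agents available for any of those shifts (Ito and Vasquez) can supply at most 2 among them. So no valid schedule exists.

No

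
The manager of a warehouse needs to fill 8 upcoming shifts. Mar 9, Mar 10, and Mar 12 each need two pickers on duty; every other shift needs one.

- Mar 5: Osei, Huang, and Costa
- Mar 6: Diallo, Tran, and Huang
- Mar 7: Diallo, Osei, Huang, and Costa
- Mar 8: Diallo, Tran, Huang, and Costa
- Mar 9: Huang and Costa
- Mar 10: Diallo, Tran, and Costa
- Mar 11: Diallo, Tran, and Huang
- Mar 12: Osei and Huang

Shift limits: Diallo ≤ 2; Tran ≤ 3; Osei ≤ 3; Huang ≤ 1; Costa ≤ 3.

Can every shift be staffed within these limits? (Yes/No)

No

Total capacity is 12 and 11 slots are needed, so capacity alone doesn't rule it out.
Shifts {Mar 9, Mar 12} need 4 worker-slots in total, but the pickers available for any of those shifts (Osei, Huang, and Costa) can supply at most 3 among them. So no valid schedule exists.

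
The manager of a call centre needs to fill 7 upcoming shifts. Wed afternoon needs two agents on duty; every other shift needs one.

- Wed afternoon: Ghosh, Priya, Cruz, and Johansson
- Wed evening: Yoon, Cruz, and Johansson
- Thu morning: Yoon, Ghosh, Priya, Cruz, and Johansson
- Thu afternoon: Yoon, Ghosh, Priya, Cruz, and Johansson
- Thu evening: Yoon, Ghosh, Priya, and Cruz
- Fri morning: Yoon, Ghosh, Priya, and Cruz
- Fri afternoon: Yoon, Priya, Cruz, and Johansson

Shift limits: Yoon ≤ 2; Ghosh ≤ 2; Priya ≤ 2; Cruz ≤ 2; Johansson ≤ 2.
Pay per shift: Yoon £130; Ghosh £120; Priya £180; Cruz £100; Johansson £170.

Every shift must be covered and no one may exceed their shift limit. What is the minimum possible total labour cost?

£1040

Picking the cheapest available agent for each shift independently would cost £820, but that ignores the shift limits.
An optimal schedule: Wed afternoon→Ghosh+Johansson, Wed evening→Cruz, Thu morning→Yoon, Thu afternoon→Johansson, Thu evening→Cruz, Fri morning→Ghosh, Fri afternoon→Yoon.
Total: 120 + 170 + 100 + 130 + 170 + 100 + 120 + 130 = £1040.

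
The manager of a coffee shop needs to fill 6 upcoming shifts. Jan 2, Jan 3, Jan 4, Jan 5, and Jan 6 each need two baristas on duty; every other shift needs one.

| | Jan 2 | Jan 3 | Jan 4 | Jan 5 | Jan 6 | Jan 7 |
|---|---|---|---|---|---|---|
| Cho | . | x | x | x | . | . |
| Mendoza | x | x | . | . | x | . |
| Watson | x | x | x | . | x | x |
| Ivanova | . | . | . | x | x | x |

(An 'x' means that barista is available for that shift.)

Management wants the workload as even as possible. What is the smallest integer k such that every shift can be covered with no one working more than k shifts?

3

With 4 baristas and 11 worker-slots to fill, someone must work at least ⌈11/4⌉ = 3 shifts, so k ≥ 3.
k = 3 works: Jan 2→Mendoza+Watson, Jan 3→Cho+Mendoza, Jan 4→Cho+Watson, Jan 5→Cho+Ivanova, Jan 6→Mendoza+Ivanova, Jan 7→Watson.
Loads: Cho 3, Mendoza 3, Watson 3, Ivanova 2 — all ≤ 3.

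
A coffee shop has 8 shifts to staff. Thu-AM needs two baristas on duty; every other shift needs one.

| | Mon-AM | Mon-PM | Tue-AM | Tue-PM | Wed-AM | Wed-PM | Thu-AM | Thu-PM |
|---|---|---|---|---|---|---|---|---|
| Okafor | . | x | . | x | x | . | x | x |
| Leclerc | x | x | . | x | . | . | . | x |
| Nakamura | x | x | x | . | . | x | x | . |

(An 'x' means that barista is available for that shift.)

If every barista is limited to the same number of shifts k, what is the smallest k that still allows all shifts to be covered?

3

With 3 baristas and 9 worker-slots to fill, someone must work at least ⌈9/3⌉ = 3 shifts, so k ≥ 3.
k = 3 works: Mon-AM→Leclerc, Mon-PM→Leclerc, Tue-AM→Nakamura, Tue-PM→Okafor, Wed-AM→Okafor, Wed-PM→Nakamura, Thu-AM→Okafor+Nakamura, Thu-PM→Leclerc.
Loads: Okafor 3, Leclerc 3, Nakamura 3 — all ≤ 3.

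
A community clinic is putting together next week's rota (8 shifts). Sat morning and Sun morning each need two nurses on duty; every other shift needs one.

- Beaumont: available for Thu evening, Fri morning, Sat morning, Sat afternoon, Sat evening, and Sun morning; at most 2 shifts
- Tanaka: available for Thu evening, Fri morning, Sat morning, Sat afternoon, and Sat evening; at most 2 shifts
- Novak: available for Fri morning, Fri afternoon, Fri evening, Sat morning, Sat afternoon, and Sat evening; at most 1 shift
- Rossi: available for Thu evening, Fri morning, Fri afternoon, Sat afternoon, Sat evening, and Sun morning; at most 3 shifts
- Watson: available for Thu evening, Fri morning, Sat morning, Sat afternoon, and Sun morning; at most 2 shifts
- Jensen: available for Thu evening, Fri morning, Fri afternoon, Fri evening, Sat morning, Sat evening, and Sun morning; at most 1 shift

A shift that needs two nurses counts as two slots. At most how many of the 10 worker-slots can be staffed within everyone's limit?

10

Total capacity across all nurses is 2+2+1+3+2+1 = 11, and 10 slots are needed, so at most 10 can be filled.
An assignment achieving 10: Thu evening→Beaumont, Fri morning→Watson, Fri afternoon→Rossi, Fri evening→Novak, Sat morning→Tanaka+Watson, Sat afternoon→Tanaka, Sat evening→Rossi, Sun morning→Beaumont+Rossi.
Loads: Beaumont 2/2, Tanaka 2/2, Novak 1/1, Rossi 3/3, Watson 2/2, Jensen 0/1.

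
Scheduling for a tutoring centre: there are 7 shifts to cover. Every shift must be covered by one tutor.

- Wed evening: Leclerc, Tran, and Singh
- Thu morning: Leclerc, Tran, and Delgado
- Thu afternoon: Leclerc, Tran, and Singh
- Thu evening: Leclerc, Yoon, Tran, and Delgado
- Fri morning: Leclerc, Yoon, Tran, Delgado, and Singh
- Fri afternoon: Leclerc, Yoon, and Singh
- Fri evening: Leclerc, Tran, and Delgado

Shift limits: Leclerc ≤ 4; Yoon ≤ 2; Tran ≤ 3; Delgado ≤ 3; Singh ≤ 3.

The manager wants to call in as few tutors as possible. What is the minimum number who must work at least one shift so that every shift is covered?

2

7 slots to fill and no one can take more than 4, so at least ⌈7/4⌉ = 2 tutors are needed.
Leclerc and Tran alone can cover everything: Wed evening→Leclerc, Thu morning→Leclerc, Thu afternoon→Leclerc, Thu evening→Tran, Fri morning→Tran, Fri afternoon→Leclerc, Fri evening→Tran.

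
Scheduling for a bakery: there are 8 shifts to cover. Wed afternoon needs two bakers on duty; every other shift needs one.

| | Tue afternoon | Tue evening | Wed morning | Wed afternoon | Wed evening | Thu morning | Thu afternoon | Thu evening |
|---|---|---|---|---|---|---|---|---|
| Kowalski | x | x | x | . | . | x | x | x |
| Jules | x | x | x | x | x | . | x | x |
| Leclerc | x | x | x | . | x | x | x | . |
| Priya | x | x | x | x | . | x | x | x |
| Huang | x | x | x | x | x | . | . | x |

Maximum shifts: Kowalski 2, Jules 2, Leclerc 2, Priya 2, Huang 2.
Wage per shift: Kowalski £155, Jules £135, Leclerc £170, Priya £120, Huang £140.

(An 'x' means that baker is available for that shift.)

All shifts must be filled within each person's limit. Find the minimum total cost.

Picking the cheapest available baker for each shift independently would cost £1110, but that ignores the shift limits.
An optimal schedule: Tue afternoon→Huang, Tue evening→Kowalski, Wed morning→Leclerc, Wed afternoon→Priya+Jules, Wed evening→Jules, Thu morning→Priya, Thu afternoon→Kowalski, Thu evening→Huang.
Total: 140 + 155 + 170 + 120 + 135 + 135 + 120 + 155 + 140 = £1270.

£1270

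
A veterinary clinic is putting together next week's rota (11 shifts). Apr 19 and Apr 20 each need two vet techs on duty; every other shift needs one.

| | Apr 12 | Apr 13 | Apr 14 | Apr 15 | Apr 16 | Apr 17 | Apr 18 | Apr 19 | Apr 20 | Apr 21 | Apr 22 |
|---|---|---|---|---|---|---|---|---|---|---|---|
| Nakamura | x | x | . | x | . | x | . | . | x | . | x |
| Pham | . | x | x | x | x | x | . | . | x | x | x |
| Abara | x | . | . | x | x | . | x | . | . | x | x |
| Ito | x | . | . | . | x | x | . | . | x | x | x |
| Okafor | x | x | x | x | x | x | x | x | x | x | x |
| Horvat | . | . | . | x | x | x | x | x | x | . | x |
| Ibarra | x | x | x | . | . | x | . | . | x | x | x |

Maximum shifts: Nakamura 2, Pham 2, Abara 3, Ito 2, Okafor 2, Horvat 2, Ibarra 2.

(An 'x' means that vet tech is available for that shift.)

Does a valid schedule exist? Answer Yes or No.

Apr 19 can only be covered by Okafor and Horvat, so that assignment is forced.
One valid schedule: Apr 12→Nakamura, Apr 13→Nakamura, Apr 14→Pham, Apr 15→Pham, Apr 16→Abara, Apr 17→Ito, Apr 18→Abara, Apr 19→Okafor+Horvat, Apr 20→Okafor+Horvat, Apr 21→Abara, Apr 22→Ito.
Loads: Nakamura 2/2, Pham 2/2, Abara 3/3, Ito 2/2, Okafor 2/2, Horvat 2/2, Ibarra 0/2 — all within limits.

Yes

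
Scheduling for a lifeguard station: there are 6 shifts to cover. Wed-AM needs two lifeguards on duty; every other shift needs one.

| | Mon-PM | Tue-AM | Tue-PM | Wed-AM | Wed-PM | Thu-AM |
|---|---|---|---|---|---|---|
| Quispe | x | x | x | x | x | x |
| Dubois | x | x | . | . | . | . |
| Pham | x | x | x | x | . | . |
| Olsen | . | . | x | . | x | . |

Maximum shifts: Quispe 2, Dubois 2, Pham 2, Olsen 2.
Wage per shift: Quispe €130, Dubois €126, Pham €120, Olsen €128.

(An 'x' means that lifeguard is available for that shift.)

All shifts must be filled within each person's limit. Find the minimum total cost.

€880

Wed-AM can only be covered by Quispe and Pham, so that assignment is forced.
Thu-AM can only be covered by Quispe, so that assignment is forced.
Picking the cheapest available lifeguard for each shift independently would cost €868, but that ignores the shift limits.
An optimal schedule: Mon-PM→Dubois, Tue-AM→Dubois, Tue-PM→Pham, Wed-AM→Quispe+Pham, Wed-PM→Olsen, Thu-AM→Quispe.
Total: 126 + 126 + 120 + 130 + 120 + 128 + 130 = €880.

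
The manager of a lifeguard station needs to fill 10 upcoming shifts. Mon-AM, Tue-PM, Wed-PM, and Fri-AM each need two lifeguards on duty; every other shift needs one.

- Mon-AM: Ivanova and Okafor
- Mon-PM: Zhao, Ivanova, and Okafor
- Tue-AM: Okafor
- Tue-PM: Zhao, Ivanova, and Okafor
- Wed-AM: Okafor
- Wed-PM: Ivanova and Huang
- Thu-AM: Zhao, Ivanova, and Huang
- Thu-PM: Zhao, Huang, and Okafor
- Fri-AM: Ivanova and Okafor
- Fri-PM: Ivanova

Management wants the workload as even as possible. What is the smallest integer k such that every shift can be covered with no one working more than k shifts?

5

With 4 lifeguards and 14 worker-slots to fill, someone must work at least ⌈14/4⌉ = 4 shifts, so k ≥ 4.
k = 4 is infeasible (exhaustive check).
k = 5 works: Mon-AM→Ivanova+Okafor, Mon-PM→Zhao, Tue-AM→Okafor, Tue-PM→Zhao+Ivanova, Wed-AM→Okafor, Wed-PM→Ivanova+Huang, Thu-AM→Zhao, Thu-PM→Zhao, Fri-AM→Ivanova+Okafor, Fri-PM→Ivanova.
Loads: Zhao 4, Ivanova 5, Huang 1, Okafor 4 — all ≤ 5.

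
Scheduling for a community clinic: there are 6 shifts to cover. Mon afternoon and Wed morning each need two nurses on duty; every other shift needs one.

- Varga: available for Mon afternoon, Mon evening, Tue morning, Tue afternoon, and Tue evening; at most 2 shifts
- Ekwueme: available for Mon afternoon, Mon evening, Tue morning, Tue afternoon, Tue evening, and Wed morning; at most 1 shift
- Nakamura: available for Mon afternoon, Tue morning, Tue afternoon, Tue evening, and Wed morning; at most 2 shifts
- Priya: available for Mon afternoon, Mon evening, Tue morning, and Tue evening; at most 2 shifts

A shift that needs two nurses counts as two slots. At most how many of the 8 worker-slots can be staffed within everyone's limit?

7

Total capacity across all nurses is 2+1+2+2 = 7, and 8 slots are needed, so at most 7 can be filled.
An assignment achieving 7: Mon afternoon→Nakamura+Priya, Mon evening→Varga, Tue morning→Priya, Tue afternoon→Varga, Wed morning→Ekwueme+Nakamura.
Loads: Varga 2/2, Ekwueme 1/1, Nakamura 2/2, Priya 2/2.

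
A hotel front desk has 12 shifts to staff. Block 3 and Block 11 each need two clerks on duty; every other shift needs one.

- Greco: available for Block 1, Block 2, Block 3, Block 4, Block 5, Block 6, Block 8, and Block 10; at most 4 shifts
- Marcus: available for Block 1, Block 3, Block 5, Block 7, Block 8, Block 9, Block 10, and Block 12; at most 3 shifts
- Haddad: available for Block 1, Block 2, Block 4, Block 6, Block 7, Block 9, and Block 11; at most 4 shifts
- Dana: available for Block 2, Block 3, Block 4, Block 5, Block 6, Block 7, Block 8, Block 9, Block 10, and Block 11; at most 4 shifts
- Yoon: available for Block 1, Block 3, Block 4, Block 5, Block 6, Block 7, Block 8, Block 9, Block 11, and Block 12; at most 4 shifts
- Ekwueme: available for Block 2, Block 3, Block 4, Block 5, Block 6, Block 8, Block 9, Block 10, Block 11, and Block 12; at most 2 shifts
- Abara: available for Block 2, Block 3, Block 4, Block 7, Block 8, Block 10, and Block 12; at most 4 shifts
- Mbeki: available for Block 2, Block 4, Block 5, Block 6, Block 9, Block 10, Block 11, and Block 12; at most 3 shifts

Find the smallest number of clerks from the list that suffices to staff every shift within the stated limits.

4

14 slots to fill and no one can take more than 4, so at least ⌈14/4⌉ = 4 clerks are needed.
Greco, Marcus, Haddad, and Dana alone can cover everything: Block 1→Greco, Block 2→Greco, Block 3→Greco+Marcus, Block 4→Greco, Block 5→Marcus, Block 6→Haddad, Block 7→Haddad, Block 8→Dana, Block 9→Haddad, Block 10→Dana, Block 11→Haddad+Dana, Block 12→Marcus.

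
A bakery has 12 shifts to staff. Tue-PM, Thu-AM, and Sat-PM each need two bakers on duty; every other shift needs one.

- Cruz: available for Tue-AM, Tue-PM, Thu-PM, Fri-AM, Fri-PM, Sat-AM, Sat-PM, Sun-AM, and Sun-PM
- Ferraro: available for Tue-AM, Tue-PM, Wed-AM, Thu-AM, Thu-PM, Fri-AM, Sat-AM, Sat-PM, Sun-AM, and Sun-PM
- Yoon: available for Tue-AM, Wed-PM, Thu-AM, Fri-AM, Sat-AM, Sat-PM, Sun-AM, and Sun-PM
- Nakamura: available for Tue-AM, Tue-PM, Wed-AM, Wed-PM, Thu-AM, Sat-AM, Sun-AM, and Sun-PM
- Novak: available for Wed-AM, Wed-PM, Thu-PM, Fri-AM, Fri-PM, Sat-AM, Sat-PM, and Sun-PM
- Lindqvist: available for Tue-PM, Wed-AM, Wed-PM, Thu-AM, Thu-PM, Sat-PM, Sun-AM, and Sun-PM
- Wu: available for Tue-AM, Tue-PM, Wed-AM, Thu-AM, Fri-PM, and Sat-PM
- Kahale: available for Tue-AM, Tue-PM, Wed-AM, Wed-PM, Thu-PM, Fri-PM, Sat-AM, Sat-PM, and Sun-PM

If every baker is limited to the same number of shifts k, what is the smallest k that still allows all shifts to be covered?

2

With 8 bakers and 15 worker-slots to fill, someone must work at least ⌈15/8⌉ = 2 shifts, so k ≥ 2.
k = 2 works: Tue-AM→Yoon, Tue-PM→Lindqvist+Wu, Wed-AM→Nakamura, Wed-PM→Yoon, Thu-AM→Lindqvist+Wu, Thu-PM→Ferraro, Fri-AM→Cruz, Fri-PM→Cruz, Sat-AM→Nakamura, Sat-PM→Novak+Kahale, Sun-AM→Ferraro, Sun-PM→Novak.
Loads: Cruz 2, Ferraro 2, Yoon 2, Nakamura 2, Novak 2, Lindqvist 2, Wu 2, Kahale 1 — all ≤ 2.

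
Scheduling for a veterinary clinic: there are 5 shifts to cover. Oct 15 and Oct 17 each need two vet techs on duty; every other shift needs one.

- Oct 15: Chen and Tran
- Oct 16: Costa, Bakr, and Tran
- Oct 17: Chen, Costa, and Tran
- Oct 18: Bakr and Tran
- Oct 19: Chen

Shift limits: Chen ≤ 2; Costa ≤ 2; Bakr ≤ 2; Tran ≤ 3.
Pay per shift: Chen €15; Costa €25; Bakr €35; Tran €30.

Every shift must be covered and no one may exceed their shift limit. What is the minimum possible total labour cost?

Oct 15 can only be covered by Chen and Tran, so that assignment is forced.
Oct 19 can only be covered by Chen, so that assignment is forced.
Picking the cheapest available vet tech for each shift independently would cost €155, but that ignores the shift limits.
An optimal schedule: Oct 15→Chen+Tran, Oct 16→Costa, Oct 17→Costa+Tran, Oct 18→Tran, Oct 19→Chen.
Total: 15 + 30 + 25 + 25 + 30 + 30 + 15 = €170.

€170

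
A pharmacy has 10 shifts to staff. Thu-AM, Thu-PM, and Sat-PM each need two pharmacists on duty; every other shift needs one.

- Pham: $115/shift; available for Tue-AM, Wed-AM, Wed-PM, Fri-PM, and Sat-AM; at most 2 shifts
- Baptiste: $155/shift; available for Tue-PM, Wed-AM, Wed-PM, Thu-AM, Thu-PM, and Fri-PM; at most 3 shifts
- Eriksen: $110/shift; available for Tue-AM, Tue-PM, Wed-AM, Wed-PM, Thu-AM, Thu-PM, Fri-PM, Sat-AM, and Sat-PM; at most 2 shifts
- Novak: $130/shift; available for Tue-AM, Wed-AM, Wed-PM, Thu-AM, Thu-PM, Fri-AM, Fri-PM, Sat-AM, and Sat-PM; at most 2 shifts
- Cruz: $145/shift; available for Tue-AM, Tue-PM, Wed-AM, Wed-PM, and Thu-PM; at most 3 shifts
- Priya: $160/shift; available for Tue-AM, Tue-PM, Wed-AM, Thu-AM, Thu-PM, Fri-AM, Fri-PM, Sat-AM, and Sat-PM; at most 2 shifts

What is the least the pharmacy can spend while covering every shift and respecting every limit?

$1770

Picking the cheapest available pharmacist for each shift independently would cost $1510, but that ignores the shift limits.
An optimal schedule: Tue-AM→Pham, Tue-PM→Eriksen, Wed-AM→Cruz, Wed-PM→Cruz, Thu-AM→Baptiste+Priya, Thu-PM→Cruz+Baptiste, Fri-AM→Novak, Fri-PM→Baptiste, Sat-AM→Pham, Sat-PM→Eriksen+Novak.
Total: 115 + 110 + 145 + 145 + 155 + 160 + 145 + 155 + 130 + 155 + 115 + 110 + 130 = $1770.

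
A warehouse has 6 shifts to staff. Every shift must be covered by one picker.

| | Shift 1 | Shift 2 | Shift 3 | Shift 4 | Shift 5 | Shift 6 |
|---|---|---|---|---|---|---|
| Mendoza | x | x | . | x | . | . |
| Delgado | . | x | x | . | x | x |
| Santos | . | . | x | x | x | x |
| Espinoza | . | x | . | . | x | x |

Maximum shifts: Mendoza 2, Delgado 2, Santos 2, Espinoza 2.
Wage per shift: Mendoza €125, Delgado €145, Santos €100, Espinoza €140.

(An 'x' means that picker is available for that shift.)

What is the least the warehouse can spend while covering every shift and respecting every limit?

€730

Shift 1 can only be covered by Mendoza, so that assignment is forced.
Picking the cheapest available picker for each shift independently would cost €650, but that ignores the shift limits.
An optimal schedule: Shift 1→Mendoza, Shift 2→Mendoza, Shift 3→Santos, Shift 4→Santos, Shift 5→Espinoza, Shift 6→Espinoza.
Total: 125 + 125 + 100 + 100 + 140 + 140 = €730.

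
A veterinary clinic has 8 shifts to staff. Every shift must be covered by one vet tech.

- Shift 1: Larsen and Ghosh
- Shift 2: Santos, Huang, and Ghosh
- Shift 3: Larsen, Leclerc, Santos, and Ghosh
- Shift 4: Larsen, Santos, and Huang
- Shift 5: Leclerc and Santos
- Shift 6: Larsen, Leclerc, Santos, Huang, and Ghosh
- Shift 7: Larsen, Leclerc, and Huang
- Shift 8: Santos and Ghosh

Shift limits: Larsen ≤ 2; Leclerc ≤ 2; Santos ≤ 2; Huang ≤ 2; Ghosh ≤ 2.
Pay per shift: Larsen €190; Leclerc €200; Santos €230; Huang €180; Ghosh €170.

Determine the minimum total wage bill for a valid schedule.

Picking the cheapest available vet tech for each shift independently would cost €1410, but that ignores the shift limits.
An optimal schedule: Shift 1→Ghosh, Shift 2→Huang, Shift 3→Larsen, Shift 4→Huang, Shift 5→Leclerc, Shift 6→Leclerc, Shift 7→Larsen, Shift 8→Ghosh.
Total: 170 + 180 + 190 + 180 + 200 + 200 + 190 + 170 = €1480.

€1480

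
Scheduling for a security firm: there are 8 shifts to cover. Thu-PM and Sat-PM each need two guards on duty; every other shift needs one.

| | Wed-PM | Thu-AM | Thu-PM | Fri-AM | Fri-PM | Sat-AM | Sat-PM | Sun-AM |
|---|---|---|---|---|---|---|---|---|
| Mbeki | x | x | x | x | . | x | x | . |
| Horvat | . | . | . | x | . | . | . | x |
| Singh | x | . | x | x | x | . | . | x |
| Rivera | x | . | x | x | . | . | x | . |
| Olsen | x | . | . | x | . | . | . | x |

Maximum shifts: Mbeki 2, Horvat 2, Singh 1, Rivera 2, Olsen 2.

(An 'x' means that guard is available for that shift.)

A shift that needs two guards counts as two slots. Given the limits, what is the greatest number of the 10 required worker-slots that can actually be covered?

Total capacity across all guards is 2+2+1+2+2 = 9, and 10 slots are needed, so at most 9 can be filled.
Shifts {Thu-AM, Sat-AM, Sat-PM} need 4 slots but only Mbeki and Rivera are available for them, supplying at most 3 — so at least 1 slot must go unfilled.
An assignment achieving 8: Wed-PM→Olsen, Thu-AM→Mbeki, Thu-PM→Rivera, Fri-AM→Horvat, Fri-PM→Singh, Sat-AM→Mbeki, Sat-PM→Rivera, Sun-AM→Horvat.
Loads: Mbeki 2/2, Horvat 2/2, Singh 1/1, Rivera 2/2, Olsen 1/2.

8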